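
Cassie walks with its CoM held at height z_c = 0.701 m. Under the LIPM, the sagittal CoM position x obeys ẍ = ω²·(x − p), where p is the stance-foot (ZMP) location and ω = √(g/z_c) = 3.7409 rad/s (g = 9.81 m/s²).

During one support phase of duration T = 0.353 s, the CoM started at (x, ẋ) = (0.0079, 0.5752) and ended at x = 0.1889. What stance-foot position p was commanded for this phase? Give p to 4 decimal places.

p = 0.0938

ωT = 3.7409·0.353 = 1.320538; cosh(ωT) = 2.006213, sinh(ωT) = 1.739222
x(T) = p + (x₀−p)·cosh(ωT) + (ẋ₀/ω)·sinh(ωT) ⇒ p·(1 − cosh) = x(T) − x₀·cosh − (ẋ₀/ω)·sinh
numerator   = 0.1889 − (0.0079)·2.006213 − (0.5752/3.7409)·1.739222 = -0.094371
denominator = 1 − 2.006213 = -1.006213
p = -0.094371 / -1.006213 = 0.0938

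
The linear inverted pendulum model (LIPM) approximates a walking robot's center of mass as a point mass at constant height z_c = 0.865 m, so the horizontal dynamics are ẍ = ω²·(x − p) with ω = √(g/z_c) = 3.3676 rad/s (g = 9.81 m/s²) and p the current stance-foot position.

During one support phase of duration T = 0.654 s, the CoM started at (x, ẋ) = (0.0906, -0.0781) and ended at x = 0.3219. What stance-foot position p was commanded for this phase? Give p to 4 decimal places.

ωT = 3.3676·0.654 = 2.202410; cosh(ωT) = 4.578665, sinh(ωT) = 4.468129
x(T) = p + (x₀−p)·cosh(ωT) + (ẋ₀/ω)·sinh(ωT) ⇒ p·(1 − cosh) = x(T) − x₀·cosh − (ẋ₀/ω)·sinh
numerator   = 0.3219 − (0.0906)·4.578665 − (-0.0781/3.3676)·4.468129 = 0.010696
denominator = 1 − 4.578665 = -3.578665
p = 0.010696 / -3.578665 = -0.0030

p = -0.0030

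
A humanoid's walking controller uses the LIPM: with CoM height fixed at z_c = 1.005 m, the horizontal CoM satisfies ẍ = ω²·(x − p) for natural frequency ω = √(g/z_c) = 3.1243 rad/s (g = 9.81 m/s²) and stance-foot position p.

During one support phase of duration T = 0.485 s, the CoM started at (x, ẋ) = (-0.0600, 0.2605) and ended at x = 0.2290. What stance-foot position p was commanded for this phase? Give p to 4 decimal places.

ωT = 3.1243·0.485 = 1.515285; cosh(ωT) = 2.385233, sinh(ωT) = 2.165487
x(T) = p + (x₀−p)·cosh(ωT) + (ẋ₀/ω)·sinh(ωT) ⇒ p·(1 − cosh) = x(T) − x₀·cosh − (ẋ₀/ω)·sinh
numerator   = 0.2290 − (-0.0600)·2.385233 − (0.2605/3.1243)·2.165487 = 0.191558
denominator = 1 − 2.385233 = -1.385233
p = 0.191558 / -1.385233 = -0.1383

p = -0.1383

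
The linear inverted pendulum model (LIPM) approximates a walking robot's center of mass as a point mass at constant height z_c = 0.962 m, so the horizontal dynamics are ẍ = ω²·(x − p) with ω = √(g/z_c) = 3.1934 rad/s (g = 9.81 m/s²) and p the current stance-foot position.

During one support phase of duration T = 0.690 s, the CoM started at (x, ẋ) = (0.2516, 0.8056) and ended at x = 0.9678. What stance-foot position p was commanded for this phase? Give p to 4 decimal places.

ωT = 3.1934·0.690 = 2.203446; cosh(ωT) = 4.583295, sinh(ωT) = 4.472873
x(T) = p + (x₀−p)·cosh(ωT) + (ẋ₀/ω)·sinh(ωT) ⇒ p·(1 − cosh) = x(T) − x₀·cosh − (ẋ₀/ω)·sinh
numerator   = 0.9678 − (0.2516)·4.583295 − (0.8056/3.1934)·4.472873 = -1.313730
denominator = 1 − 4.583295 = -3.583295
p = -1.313730 / -3.583295 = 0.3666

p = 0.3666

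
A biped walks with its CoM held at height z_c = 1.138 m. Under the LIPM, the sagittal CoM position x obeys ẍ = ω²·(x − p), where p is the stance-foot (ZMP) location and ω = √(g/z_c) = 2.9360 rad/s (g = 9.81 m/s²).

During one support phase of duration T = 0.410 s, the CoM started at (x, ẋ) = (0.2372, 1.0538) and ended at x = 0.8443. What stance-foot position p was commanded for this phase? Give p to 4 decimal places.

ωT = 2.9360·0.410 = 1.203760; cosh(ωT) = 1.816344, sinh(ωT) = 1.516280
x(T) = p + (x₀−p)·cosh(ωT) + (ẋ₀/ω)·sinh(ωT) ⇒ p·(1 − cosh) = x(T) − x₀·cosh − (ẋ₀/ω)·sinh
numerator   = 0.8443 − (0.2372)·1.816344 − (1.0538/2.9360)·1.516280 = -0.130766
denominator = 1 − 1.816344 = -0.816344
p = -0.130766 / -0.816344 = 0.1602

p = 0.1602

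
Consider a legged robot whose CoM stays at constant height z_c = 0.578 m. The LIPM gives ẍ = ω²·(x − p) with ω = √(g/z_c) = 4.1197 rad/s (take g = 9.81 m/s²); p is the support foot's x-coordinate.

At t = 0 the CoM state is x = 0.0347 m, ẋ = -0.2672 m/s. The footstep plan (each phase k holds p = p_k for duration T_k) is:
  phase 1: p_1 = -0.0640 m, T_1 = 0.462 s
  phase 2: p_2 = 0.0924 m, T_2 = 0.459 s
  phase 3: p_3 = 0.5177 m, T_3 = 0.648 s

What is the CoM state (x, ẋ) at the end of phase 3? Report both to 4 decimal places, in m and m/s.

x = 0.8090, ẋ = 1.3271

phase 1: p=-0.0640, T=0.462, ωT=1.903301, cosh=3.428540, sinh=3.279464; start (x,ẋ)=(0.034700, -0.267200) → end (x,ẋ)=(0.061694, 0.417371)
phase 2: p=0.0924, T=0.459, ωT=1.890942, cosh=3.388269, sinh=3.237340; start (x,ẋ)=(0.061694, 0.417371) → end (x,ẋ)=(0.316338, 1.004642)
phase 3: p=0.5177, T=0.648, ωT=2.669566, cosh=7.251490, sinh=7.182208; start (x,ẋ)=(0.316338, 1.004642) → end (x,ẋ)=(0.808998, 1.327138)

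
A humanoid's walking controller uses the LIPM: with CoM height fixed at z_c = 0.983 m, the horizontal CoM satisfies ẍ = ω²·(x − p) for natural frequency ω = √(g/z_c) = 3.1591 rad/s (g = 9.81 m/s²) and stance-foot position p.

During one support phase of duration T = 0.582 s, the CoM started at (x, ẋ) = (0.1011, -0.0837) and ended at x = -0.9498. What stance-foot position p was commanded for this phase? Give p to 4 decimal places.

ωT = 3.1591·0.582 = 1.838596; cosh(ωT) = 3.223373, sinh(ωT) = 3.064332
x(T) = p + (x₀−p)·cosh(ωT) + (ẋ₀/ω)·sinh(ωT) ⇒ p·(1 − cosh) = x(T) − x₀·cosh − (ẋ₀/ω)·sinh
numerator   = -0.9498 − (0.1011)·3.223373 − (-0.0837/3.1591)·3.064332 = -1.194494
denominator = 1 − 3.223373 = -2.223373
p = -1.194494 / -2.223373 = 0.5372

p = 0.5372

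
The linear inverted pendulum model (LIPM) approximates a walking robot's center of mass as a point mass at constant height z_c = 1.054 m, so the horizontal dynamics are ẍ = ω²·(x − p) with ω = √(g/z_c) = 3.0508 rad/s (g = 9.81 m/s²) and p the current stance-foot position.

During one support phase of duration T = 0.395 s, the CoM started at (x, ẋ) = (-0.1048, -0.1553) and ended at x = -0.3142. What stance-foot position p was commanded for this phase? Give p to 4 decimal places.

p = 0.0566

ωT = 3.0508·0.395 = 1.205066; cosh(ωT) = 1.818326, sinh(ωT) = 1.518654
x(T) = p + (x₀−p)·cosh(ωT) + (ẋ₀/ω)·sinh(ωT) ⇒ p·(1 − cosh) = x(T) − x₀·cosh − (ẋ₀/ω)·sinh
numerator   = -0.3142 − (-0.1048)·1.818326 − (-0.1553/3.0508)·1.518654 = -0.046333
denominator = 1 − 1.818326 = -0.818326
p = -0.046333 / -0.818326 = 0.0566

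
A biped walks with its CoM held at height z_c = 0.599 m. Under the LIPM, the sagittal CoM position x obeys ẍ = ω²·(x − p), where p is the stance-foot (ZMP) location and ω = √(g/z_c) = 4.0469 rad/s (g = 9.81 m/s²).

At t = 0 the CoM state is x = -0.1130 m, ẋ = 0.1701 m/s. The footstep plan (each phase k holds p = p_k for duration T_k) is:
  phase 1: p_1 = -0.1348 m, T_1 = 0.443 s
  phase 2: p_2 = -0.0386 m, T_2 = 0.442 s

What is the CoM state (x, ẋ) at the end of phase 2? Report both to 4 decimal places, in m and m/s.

x = 0.8120, ẋ = 3.5097

phase 1: p=-0.1348, T=0.443, ωT=1.792777, cosh=3.086302, sinh=2.919805; start (x,ẋ)=(-0.113000, 0.170100) → end (x,ẋ)=(0.055207, 0.782572)
phase 2: p=-0.0386, T=0.442, ωT=1.788730, cosh=3.074511, sinh=2.907339; start (x,ẋ)=(0.055207, 0.782572) → end (x,ẋ)=(0.812020, 3.509734)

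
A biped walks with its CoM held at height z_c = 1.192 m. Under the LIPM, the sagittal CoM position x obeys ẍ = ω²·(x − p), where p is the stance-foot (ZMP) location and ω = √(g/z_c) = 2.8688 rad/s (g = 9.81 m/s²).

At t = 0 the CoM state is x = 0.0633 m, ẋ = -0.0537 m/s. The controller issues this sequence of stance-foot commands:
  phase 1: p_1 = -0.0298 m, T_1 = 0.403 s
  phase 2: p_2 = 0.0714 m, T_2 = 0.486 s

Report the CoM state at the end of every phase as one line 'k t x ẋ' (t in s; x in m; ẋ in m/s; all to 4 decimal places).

phase 1: p=-0.0298, T=0.403, ωT=1.156126, cosh=1.746152, sinh=1.431449; start (x,ẋ)=(0.063300, -0.053700) → end (x,ẋ)=(0.105972, 0.288551)
phase 2: p=0.0714, T=0.486, ωT=1.394237, cosh=2.139959, sinh=1.891937; start (x,ẋ)=(0.105972, 0.288551) → end (x,ẋ)=(0.335678, 0.805129)

1 0.4030 0.1060 0.2886
2 0.8890 0.3357 0.8051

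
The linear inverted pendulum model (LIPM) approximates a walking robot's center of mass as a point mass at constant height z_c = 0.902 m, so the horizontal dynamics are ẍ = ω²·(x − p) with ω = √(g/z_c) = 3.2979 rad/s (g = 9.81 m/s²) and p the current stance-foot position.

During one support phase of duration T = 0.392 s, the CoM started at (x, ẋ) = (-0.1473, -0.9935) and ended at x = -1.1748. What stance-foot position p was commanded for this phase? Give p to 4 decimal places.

ωT = 3.2979·0.392 = 1.292777; cosh(ωT) = 1.958698, sinh(ωT) = 1.684190
x(T) = p + (x₀−p)·cosh(ωT) + (ẋ₀/ω)·sinh(ωT) ⇒ p·(1 − cosh) = x(T) − x₀·cosh − (ẋ₀/ω)·sinh
numerator   = -1.1748 − (-0.1473)·1.958698 − (-0.9935/3.2979)·1.684190 = -0.378918
denominator = 1 − 1.958698 = -0.958698
p = -0.378918 / -0.958698 = 0.3952

p = 0.3952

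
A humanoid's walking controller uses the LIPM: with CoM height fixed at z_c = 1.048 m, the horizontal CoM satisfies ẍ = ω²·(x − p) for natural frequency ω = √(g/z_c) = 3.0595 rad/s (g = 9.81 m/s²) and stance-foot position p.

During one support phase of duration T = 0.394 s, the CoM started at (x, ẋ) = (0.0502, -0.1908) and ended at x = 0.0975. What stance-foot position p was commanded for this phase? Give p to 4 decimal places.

p = -0.1233

ωT = 3.0595·0.394 = 1.205443; cosh(ωT) = 1.818898, sinh(ωT) = 1.519339
x(T) = p + (x₀−p)·cosh(ωT) + (ẋ₀/ω)·sinh(ωT) ⇒ p·(1 − cosh) = x(T) − x₀·cosh − (ẋ₀/ω)·sinh
numerator   = 0.0975 − (0.0502)·1.818898 − (-0.1908/3.0595)·1.519339 = 0.100942
denominator = 1 − 1.818898 = -0.818898
p = 0.100942 / -0.818898 = -0.1233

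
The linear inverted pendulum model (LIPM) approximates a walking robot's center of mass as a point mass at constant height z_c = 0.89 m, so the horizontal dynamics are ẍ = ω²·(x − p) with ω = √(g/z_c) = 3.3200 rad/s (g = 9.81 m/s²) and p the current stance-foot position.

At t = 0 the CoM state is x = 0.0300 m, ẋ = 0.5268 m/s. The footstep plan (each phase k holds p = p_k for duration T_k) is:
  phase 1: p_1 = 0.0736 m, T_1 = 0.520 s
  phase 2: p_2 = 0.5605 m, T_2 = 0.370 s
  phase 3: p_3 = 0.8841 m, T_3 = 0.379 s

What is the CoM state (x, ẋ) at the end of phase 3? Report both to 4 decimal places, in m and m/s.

x = 1.2078, ẋ = 1.5245

phase 1: p=0.0736, T=0.520, ωT=1.726400, cosh=2.899154, sinh=2.721230; start (x,ẋ)=(0.030000, 0.526800) → end (x,ẋ)=(0.378987, 1.133371)
phase 2: p=0.5605, T=0.370, ωT=1.228400, cosh=1.854260, sinh=1.561500; start (x,ẋ)=(0.378987, 1.133371) → end (x,ẋ)=(0.756988, 1.160570)
phase 3: p=0.8841, T=0.379, ωT=1.258280, cosh=1.901753, sinh=1.617610; start (x,ẋ)=(0.756988, 1.160570) → end (x,ẋ)=(1.207831, 1.524465)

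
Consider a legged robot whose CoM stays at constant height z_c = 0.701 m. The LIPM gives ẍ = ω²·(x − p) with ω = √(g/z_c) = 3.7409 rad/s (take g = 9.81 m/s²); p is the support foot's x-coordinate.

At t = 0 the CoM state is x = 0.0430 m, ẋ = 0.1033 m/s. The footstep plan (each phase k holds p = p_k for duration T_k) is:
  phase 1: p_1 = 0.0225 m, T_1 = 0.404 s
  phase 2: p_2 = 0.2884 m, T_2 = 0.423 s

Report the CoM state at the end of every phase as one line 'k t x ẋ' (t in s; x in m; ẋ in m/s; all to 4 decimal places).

1 0.4040 0.1308 0.4109
2 0.8270 0.1446 -0.3324

phase 1: p=0.0225, T=0.404, ωT=1.511324, cosh=2.376672, sinh=2.156054; start (x,ẋ)=(0.043000, 0.103300) → end (x,ẋ)=(0.130758, 0.410855)
phase 2: p=0.2884, T=0.423, ωT=1.582401, cosh=2.536053, sinh=2.330572; start (x,ẋ)=(0.130758, 0.410855) → end (x,ẋ)=(0.144574, -0.332439)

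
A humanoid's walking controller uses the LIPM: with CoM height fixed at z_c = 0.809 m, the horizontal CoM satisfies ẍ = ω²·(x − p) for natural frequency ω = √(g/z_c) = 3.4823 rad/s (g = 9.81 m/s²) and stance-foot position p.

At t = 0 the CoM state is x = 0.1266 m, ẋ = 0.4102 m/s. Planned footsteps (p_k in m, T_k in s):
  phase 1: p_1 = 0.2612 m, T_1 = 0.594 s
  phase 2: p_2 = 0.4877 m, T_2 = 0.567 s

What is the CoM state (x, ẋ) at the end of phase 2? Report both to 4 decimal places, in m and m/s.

phase 1: p=0.2612, T=0.594, ωT=2.068486, cosh=4.019606, sinh=3.893229; start (x,ẋ)=(0.126600, 0.410200) → end (x,ẋ)=(0.178767, -0.175983)
phase 2: p=0.4877, T=0.567, ωT=1.974464, cosh=3.670797, sinh=3.531961; start (x,ẋ)=(0.178767, -0.175983) → end (x,ẋ)=(-0.824824, -4.445675)

x = -0.8248, ẋ = -4.4457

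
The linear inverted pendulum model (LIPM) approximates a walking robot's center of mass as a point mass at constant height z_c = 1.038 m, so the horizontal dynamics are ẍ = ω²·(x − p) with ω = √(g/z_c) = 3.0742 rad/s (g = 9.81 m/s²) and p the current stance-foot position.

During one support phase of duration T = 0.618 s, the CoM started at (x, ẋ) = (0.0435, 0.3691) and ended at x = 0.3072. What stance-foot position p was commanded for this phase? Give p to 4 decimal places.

ωT = 3.0742·0.618 = 1.899856; cosh(ωT) = 3.417260, sinh(ωT) = 3.267669
x(T) = p + (x₀−p)·cosh(ωT) + (ẋ₀/ω)·sinh(ωT) ⇒ p·(1 − cosh) = x(T) − x₀·cosh − (ẋ₀/ω)·sinh
numerator   = 0.3072 − (0.0435)·3.417260 − (0.3691/3.0742)·3.267669 = -0.233779
denominator = 1 − 3.417260 = -2.417260
p = -0.233779 / -2.417260 = 0.0967

p = 0.0967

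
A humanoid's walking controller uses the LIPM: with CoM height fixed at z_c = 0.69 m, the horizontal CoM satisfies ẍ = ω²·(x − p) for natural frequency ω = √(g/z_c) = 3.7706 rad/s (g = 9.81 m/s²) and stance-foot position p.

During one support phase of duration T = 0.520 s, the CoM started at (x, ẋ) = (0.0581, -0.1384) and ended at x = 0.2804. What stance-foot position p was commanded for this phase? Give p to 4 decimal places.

p = -0.0754

ωT = 3.7706·0.520 = 1.960712; cosh(ωT) = 3.622571, sinh(ωT) = 3.481813
x(T) = p + (x₀−p)·cosh(ωT) + (ẋ₀/ω)·sinh(ωT) ⇒ p·(1 − cosh) = x(T) − x₀·cosh − (ẋ₀/ω)·sinh
numerator   = 0.2804 − (0.0581)·3.622571 − (-0.1384/3.7706)·3.481813 = 0.197729
denominator = 1 − 3.622571 = -2.622571
p = 0.197729 / -2.622571 = -0.0754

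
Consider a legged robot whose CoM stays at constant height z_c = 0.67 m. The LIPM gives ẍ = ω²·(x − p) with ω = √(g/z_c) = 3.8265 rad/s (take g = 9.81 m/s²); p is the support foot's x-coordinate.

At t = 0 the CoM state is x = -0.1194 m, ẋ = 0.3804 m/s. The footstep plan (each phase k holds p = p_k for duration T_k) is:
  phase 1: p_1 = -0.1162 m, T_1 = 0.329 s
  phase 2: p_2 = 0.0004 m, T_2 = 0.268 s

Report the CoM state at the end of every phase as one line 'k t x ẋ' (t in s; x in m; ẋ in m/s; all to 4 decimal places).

1 0.3290 0.0386 0.7040
2 0.5970 0.2841 1.2856

phase 1: p=-0.1162, T=0.329, ωT=1.258919, cosh=1.902786, sinh=1.618825; start (x,ẋ)=(-0.119400, 0.380400) → end (x,ẋ)=(0.038642, 0.703998)
phase 2: p=0.0004, T=0.268, ωT=1.025502, cosh=1.573556, sinh=1.214939; start (x,ẋ)=(0.038642, 0.703998) → end (x,ẋ)=(0.284099, 1.285564)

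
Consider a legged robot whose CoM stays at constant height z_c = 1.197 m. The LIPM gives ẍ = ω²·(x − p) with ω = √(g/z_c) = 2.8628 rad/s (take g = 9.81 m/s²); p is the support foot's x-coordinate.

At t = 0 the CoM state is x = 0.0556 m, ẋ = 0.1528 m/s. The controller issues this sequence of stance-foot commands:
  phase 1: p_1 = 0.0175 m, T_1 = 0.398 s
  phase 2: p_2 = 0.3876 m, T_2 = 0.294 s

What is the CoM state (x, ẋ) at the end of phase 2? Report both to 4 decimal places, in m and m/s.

x = 0.2090, ẋ = -0.0485

phase 1: p=0.0175, T=0.398, ωT=1.139394, cosh=1.722444, sinh=1.402431; start (x,ẋ)=(0.055600, 0.152800) → end (x,ẋ)=(0.157979, 0.416156)
phase 2: p=0.3876, T=0.294, ωT=0.841663, cosh=1.375608, sinh=0.944615; start (x,ẋ)=(0.157979, 0.416156) → end (x,ẋ)=(0.209047, -0.048483)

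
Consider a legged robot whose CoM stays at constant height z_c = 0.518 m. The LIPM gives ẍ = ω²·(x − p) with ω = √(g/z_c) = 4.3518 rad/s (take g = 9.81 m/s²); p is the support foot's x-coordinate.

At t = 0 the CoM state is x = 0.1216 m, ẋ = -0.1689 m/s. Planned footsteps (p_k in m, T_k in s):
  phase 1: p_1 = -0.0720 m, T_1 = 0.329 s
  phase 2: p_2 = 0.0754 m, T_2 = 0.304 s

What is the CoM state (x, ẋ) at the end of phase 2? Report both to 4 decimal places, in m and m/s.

phase 1: p=-0.0720, T=0.329, ωT=1.431742, cosh=2.212439, sinh=1.973547; start (x,ẋ)=(0.121600, -0.168900) → end (x,ẋ)=(0.279732, 1.289049)
phase 2: p=0.0754, T=0.304, ωT=1.322947, cosh=2.010410, sinh=1.744061; start (x,ẋ)=(0.279732, 1.289049) → end (x,ẋ)=(1.002800, 4.142355)

x = 1.0028, ẋ = 4.1424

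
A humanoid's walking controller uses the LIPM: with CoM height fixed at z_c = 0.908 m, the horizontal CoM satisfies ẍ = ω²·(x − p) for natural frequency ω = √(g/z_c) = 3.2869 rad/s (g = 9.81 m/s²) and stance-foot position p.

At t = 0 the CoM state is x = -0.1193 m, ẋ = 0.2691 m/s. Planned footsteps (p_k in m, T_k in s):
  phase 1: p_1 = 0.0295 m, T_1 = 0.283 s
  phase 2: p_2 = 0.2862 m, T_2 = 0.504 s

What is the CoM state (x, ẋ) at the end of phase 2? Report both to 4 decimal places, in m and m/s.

x = -0.8644, ẋ = -3.5637

phase 1: p=0.0295, T=0.283, ωT=0.930193, cosh=1.464738, sinh=1.070260; start (x,ẋ)=(-0.119300, 0.269100) → end (x,ẋ)=(-0.100830, -0.129293)
phase 2: p=0.2862, T=0.504, ωT=1.656598, cosh=2.716117, sinh=2.525330; start (x,ẋ)=(-0.100830, -0.129293) → end (x,ẋ)=(-0.864356, -3.563723)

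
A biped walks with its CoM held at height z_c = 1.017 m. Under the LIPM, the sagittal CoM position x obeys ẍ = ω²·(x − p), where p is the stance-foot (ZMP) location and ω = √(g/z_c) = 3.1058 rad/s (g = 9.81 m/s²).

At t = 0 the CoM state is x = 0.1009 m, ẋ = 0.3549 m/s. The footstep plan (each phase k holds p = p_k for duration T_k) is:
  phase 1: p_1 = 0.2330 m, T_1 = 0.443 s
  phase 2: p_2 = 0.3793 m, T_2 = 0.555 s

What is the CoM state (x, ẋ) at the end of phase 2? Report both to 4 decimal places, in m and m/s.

phase 1: p=0.2330, T=0.443, ωT=1.375869, cosh=2.105568, sinh=1.852948; start (x,ẋ)=(0.100900, 0.354900) → end (x,ẋ)=(0.166591, -0.012954)
phase 2: p=0.3793, T=0.555, ωT=1.723719, cosh=2.891869, sinh=2.713467; start (x,ẋ)=(0.166591, -0.012954) → end (x,ẋ)=(-0.247145, -1.830065)

x = -0.2471, ẋ = -1.8301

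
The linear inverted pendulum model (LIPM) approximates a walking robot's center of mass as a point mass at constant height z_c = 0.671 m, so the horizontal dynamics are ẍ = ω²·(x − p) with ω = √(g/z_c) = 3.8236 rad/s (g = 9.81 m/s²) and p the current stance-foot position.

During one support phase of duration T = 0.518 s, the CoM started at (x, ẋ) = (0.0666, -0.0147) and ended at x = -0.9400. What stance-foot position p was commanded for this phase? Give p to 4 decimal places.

ωT = 3.8236·0.518 = 1.980625; cosh(ωT) = 3.692626, sinh(ωT) = 3.554643
x(T) = p + (x₀−p)·cosh(ωT) + (ẋ₀/ω)·sinh(ωT) ⇒ p·(1 − cosh) = x(T) − x₀·cosh − (ẋ₀/ω)·sinh
numerator   = -0.9400 − (0.0666)·3.692626 − (-0.0147/3.8236)·3.554643 = -1.172263
denominator = 1 − 3.692626 = -2.692626
p = -1.172263 / -2.692626 = 0.4354

p = 0.4354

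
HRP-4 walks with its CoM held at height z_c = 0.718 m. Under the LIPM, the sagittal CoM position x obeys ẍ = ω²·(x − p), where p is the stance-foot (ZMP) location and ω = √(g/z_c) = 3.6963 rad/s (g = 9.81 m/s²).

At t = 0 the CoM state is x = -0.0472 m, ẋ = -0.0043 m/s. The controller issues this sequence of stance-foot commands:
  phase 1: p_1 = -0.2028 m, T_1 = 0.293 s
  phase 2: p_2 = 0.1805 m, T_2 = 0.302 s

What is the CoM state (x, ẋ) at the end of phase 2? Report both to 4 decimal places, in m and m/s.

phase 1: p=-0.2028, T=0.293, ωT=1.083016, cosh=1.646073, sinh=1.307500; start (x,ẋ)=(-0.047200, -0.004300) → end (x,ẋ)=(0.051808, 0.744923)
phase 2: p=0.1805, T=0.302, ωT=1.116283, cosh=1.690489, sinh=1.362994; start (x,ẋ)=(0.051808, 0.744923) → end (x,ẋ)=(0.237635, 0.610930)

x = 0.2376, ẋ = 0.6109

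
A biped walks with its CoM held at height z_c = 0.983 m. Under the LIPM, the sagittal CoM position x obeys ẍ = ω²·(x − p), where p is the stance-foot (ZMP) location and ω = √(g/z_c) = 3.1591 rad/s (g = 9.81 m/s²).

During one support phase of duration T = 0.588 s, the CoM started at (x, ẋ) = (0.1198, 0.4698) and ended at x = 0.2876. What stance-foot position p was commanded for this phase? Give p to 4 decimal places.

ωT = 3.1591·0.588 = 1.857551; cosh(ωT) = 3.282039, sinh(ωT) = 3.125984
x(T) = p + (x₀−p)·cosh(ωT) + (ẋ₀/ω)·sinh(ωT) ⇒ p·(1 − cosh) = x(T) − x₀·cosh − (ẋ₀/ω)·sinh
numerator   = 0.2876 − (0.1198)·3.282039 − (0.4698/3.1591)·3.125984 = -0.570463
denominator = 1 − 3.282039 = -2.282039
p = -0.570463 / -2.282039 = 0.2500

p = 0.2500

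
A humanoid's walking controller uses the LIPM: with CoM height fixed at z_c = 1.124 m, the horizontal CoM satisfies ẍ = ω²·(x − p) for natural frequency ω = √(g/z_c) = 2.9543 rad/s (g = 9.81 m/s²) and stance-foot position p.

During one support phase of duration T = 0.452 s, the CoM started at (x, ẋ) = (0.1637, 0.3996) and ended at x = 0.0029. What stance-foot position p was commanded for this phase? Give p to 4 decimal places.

p = 0.5513

ωT = 2.9543·0.452 = 1.335344; cosh(ωT) = 2.032185, sinh(ωT) = 1.769117
x(T) = p + (x₀−p)·cosh(ωT) + (ẋ₀/ω)·sinh(ωT) ⇒ p·(1 − cosh) = x(T) − x₀·cosh − (ẋ₀/ω)·sinh
numerator   = 0.0029 − (0.1637)·2.032185 − (0.3996/2.9543)·1.769117 = -0.569060
denominator = 1 − 2.032185 = -1.032185
p = -0.569060 / -1.032185 = 0.5513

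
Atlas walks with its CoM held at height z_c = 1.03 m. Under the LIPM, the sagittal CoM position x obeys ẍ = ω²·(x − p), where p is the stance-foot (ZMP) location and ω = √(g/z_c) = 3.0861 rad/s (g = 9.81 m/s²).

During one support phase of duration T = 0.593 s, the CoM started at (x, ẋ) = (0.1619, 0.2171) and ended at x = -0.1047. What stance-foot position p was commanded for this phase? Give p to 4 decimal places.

p = 0.3805

ωT = 3.0861·0.593 = 1.830057; cosh(ωT) = 3.197324, sinh(ωT) = 3.036920
x(T) = p + (x₀−p)·cosh(ωT) + (ẋ₀/ω)·sinh(ωT) ⇒ p·(1 − cosh) = x(T) − x₀·cosh − (ẋ₀/ω)·sinh
numerator   = -0.1047 − (0.1619)·3.197324 − (0.2171/3.0861)·3.036920 = -0.835987
denominator = 1 − 3.197324 = -2.197324
p = -0.835987 / -2.197324 = 0.3805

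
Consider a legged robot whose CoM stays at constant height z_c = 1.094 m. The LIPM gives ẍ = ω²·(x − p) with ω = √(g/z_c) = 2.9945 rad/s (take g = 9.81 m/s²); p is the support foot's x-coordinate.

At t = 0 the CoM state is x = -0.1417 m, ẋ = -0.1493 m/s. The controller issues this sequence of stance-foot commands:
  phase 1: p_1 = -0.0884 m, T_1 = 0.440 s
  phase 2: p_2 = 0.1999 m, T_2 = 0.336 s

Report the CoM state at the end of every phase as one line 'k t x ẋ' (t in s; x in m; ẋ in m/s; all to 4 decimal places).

phase 1: p=-0.0884, T=0.440, ωT=1.317580, cosh=2.001078, sinh=1.733295; start (x,ẋ)=(-0.141700, -0.149300) → end (x,ẋ)=(-0.281476, -0.575407)
phase 2: p=0.1999, T=0.336, ωT=1.006152, cosh=1.550340, sinh=1.184717; start (x,ẋ)=(-0.281476, -0.575407) → end (x,ẋ)=(-0.774045, -2.599822)

1 0.4400 -0.2815 -0.5754
2 0.7760 -0.7740 -2.5998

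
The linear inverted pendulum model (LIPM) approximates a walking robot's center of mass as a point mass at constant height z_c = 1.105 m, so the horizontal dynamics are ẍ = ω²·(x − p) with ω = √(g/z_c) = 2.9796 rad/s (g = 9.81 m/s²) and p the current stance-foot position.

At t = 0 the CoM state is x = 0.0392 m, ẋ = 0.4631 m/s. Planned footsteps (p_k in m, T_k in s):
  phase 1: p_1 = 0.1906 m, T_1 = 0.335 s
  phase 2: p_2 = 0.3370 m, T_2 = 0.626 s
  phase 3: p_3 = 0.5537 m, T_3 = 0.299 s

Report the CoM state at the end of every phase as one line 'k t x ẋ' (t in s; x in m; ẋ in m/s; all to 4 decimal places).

1 0.3350 0.1395 0.1847
2 0.9610 -0.1205 -1.2435
3 1.2600 -0.8293 -3.8066

phase 1: p=0.1906, T=0.335, ωT=0.998166, cosh=1.540928, sinh=1.172373; start (x,ẋ)=(0.039200, 0.463100) → end (x,ẋ)=(0.139518, 0.184733)
phase 2: p=0.3370, T=0.626, ωT=1.865230, cosh=3.306139, sinh=3.151279; start (x,ẋ)=(0.139518, 0.184733) → end (x,ẋ)=(-0.120527, -1.243516)
phase 3: p=0.5537, T=0.299, ωT=0.890900, cosh=1.423805, sinh=1.013519; start (x,ẋ)=(-0.120527, -1.243516) → end (x,ẋ)=(-0.829252, -3.806607)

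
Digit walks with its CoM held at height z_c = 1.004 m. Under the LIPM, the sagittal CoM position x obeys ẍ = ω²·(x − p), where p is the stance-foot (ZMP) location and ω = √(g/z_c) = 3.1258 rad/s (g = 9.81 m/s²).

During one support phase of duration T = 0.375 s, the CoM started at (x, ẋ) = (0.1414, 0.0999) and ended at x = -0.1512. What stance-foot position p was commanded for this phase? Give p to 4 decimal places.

p = 0.5824

ωT = 3.1258·0.375 = 1.172175; cosh(ωT) = 1.769350, sinh(ωT) = 1.459658
x(T) = p + (x₀−p)·cosh(ωT) + (ẋ₀/ω)·sinh(ωT) ⇒ p·(1 − cosh) = x(T) − x₀·cosh − (ẋ₀/ω)·sinh
numerator   = -0.1512 − (0.1414)·1.769350 − (0.0999/3.1258)·1.459658 = -0.448037
denominator = 1 − 1.769350 = -0.769350
p = -0.448037 / -0.769350 = 0.5824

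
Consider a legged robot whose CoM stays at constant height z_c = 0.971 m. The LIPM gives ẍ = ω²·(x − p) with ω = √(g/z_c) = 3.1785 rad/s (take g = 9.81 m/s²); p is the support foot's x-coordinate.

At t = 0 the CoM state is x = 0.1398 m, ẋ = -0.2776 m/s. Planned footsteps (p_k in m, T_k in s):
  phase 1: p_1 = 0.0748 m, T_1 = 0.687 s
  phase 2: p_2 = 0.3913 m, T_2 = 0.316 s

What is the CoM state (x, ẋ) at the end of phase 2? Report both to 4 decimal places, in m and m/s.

phase 1: p=0.0748, T=0.687, ωT=2.183630, cosh=4.495552, sinh=4.382920; start (x,ẋ)=(0.139800, -0.277600) → end (x,ẋ)=(-0.015779, -0.342443)
phase 2: p=0.3913, T=0.316, ωT=1.004406, cosh=1.548274, sinh=1.182011; start (x,ẋ)=(-0.015779, -0.342443) → end (x,ẋ)=(-0.366317, -2.059602)

x = -0.3663, ẋ = -2.0596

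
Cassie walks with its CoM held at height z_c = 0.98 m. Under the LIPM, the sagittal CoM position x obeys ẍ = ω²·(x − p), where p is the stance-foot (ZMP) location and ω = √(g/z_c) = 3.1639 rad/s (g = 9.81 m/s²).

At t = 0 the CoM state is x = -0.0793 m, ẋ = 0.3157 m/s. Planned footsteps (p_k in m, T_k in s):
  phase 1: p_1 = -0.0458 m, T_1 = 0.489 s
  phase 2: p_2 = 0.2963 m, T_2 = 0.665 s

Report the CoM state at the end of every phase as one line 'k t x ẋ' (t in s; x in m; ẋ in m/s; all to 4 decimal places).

1 0.4890 0.0957 0.5375
2 1.1540 0.1478 -0.3268

phase 1: p=-0.0458, T=0.489, ωT=1.547147, cosh=2.455451, sinh=2.242597; start (x,ẋ)=(-0.079300, 0.315700) → end (x,ẋ)=(0.095713, 0.537492)
phase 2: p=0.2963, T=0.665, ωT=2.103994, cosh=4.160408, sinh=4.038439; start (x,ẋ)=(0.095713, 0.537492) → end (x,ẋ)=(0.147837, -0.326760)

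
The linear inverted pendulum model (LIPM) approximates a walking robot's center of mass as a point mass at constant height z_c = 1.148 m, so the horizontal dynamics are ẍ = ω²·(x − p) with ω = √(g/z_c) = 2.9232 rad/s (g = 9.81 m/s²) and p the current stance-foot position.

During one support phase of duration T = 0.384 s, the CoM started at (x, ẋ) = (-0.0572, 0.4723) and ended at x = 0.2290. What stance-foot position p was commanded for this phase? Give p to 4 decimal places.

ωT = 2.9232·0.384 = 1.122509; cosh(ωT) = 1.699008, sinh(ωT) = 1.373545
x(T) = p + (x₀−p)·cosh(ωT) + (ẋ₀/ω)·sinh(ωT) ⇒ p·(1 − cosh) = x(T) − x₀·cosh − (ẋ₀/ω)·sinh
numerator   = 0.2290 − (-0.0572)·1.699008 − (0.4723/2.9232)·1.373545 = 0.104260
denominator = 1 − 1.699008 = -0.699008
p = 0.104260 / -0.699008 = -0.1492

p = -0.1492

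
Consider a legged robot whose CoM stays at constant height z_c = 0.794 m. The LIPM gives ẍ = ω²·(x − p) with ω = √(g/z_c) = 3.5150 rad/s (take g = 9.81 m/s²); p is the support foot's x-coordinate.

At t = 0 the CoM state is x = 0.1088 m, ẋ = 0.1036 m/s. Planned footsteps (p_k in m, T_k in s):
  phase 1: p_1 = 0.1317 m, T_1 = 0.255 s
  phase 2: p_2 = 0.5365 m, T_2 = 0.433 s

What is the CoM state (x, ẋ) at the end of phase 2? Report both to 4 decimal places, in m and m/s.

phase 1: p=0.1317, T=0.255, ωT=0.896325, cosh=1.429324, sinh=1.021257; start (x,ẋ)=(0.108800, 0.103600) → end (x,ẋ)=(0.129069, 0.065873)
phase 2: p=0.5365, T=0.433, ωT=1.521995, cosh=2.399816, sinh=2.181540; start (x,ẋ)=(0.129069, 0.065873) → end (x,ẋ)=(-0.400377, -2.966145)

x = -0.4004, ẋ = -2.9661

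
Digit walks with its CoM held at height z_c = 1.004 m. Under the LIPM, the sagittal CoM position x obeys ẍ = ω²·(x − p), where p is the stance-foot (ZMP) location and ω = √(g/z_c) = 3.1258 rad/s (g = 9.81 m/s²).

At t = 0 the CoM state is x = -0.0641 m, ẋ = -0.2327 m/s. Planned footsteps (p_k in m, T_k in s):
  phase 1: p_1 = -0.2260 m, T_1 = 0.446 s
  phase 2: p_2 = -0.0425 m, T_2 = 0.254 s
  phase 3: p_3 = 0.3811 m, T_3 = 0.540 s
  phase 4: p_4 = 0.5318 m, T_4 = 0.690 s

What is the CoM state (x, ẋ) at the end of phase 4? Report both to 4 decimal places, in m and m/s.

x = -1.2929, ẋ = -5.6170

phase 1: p=-0.2260, T=0.446, ωT=1.394107, cosh=2.139713, sinh=1.891659; start (x,ẋ)=(-0.064100, -0.232700) → end (x,ẋ)=(-0.020405, 0.459395)
phase 2: p=-0.0425, T=0.254, ωT=0.793953, cosh=1.332089, sinh=0.880035; start (x,ẋ)=(-0.020405, 0.459395) → end (x,ẋ)=(0.116270, 0.672735)
phase 3: p=0.3811, T=0.540, ωT=1.687932, cosh=2.796593, sinh=2.611692; start (x,ẋ)=(0.116270, 0.672735) → end (x,ẋ)=(0.202567, -0.280605)
phase 4: p=0.5318, T=0.690, ωT=2.156802, cosh=4.379573, sinh=4.263879; start (x,ẋ)=(0.202567, -0.280605) → end (x,ẋ)=(-1.292870, -5.616955)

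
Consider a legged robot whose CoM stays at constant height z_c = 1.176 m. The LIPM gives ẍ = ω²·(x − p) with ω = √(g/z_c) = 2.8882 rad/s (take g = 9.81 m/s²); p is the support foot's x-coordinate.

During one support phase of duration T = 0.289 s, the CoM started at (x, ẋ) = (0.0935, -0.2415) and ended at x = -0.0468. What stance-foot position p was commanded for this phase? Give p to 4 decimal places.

ωT = 2.8882·0.289 = 0.834690; cosh(ωT) = 1.369054, sinh(ωT) = 0.935045
x(T) = p + (x₀−p)·cosh(ωT) + (ẋ₀/ω)·sinh(ωT) ⇒ p·(1 − cosh) = x(T) − x₀·cosh − (ẋ₀/ω)·sinh
numerator   = -0.0468 − (0.0935)·1.369054 − (-0.2415/2.8882)·0.935045 = -0.096622
denominator = 1 − 1.369054 = -0.369054
p = -0.096622 / -0.369054 = 0.2618

p = 0.2618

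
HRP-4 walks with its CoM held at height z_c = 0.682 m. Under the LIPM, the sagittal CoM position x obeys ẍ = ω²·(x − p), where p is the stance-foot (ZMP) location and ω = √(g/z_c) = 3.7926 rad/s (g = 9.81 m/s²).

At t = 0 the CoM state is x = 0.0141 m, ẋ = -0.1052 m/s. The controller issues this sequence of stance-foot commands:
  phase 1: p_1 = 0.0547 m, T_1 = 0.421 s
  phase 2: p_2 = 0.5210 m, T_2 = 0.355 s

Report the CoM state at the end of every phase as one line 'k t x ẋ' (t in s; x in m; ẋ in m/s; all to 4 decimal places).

1 0.4210 -0.1153 -0.6348
2 0.7760 -1.0844 -5.6260

phase 1: p=0.0547, T=0.421, ωT=1.596685, cosh=2.569603, sinh=2.367036; start (x,ẋ)=(0.014100, -0.105200) → end (x,ẋ)=(-0.115283, -0.634797)
phase 2: p=0.5210, T=0.355, ωT=1.346373, cosh=2.051821, sinh=1.791639; start (x,ẋ)=(-0.115283, -0.634797) → end (x,ẋ)=(-1.084420, -5.626016)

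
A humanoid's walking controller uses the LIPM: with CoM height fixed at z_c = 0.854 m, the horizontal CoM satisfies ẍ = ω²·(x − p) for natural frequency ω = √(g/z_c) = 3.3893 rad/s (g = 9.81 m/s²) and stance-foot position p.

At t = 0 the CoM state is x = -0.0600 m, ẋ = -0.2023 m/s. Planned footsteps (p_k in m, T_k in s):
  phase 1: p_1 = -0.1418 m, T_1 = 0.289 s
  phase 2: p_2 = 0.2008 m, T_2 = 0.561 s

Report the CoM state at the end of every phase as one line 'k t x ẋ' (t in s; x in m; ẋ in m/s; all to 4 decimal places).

phase 1: p=-0.1418, T=0.289, ωT=0.979508, cosh=1.519320, sinh=1.143824; start (x,ẋ)=(-0.060000, -0.202300) → end (x,ẋ)=(-0.085792, 0.009761)
phase 2: p=0.2008, T=0.561, ωT=1.901397, cosh=3.422301, sinh=3.272942; start (x,ẋ)=(-0.085792, 0.009761) → end (x,ẋ)=(-0.770579, -3.145755)

1 0.2890 -0.0858 0.0098
2 0.8500 -0.7706 -3.1458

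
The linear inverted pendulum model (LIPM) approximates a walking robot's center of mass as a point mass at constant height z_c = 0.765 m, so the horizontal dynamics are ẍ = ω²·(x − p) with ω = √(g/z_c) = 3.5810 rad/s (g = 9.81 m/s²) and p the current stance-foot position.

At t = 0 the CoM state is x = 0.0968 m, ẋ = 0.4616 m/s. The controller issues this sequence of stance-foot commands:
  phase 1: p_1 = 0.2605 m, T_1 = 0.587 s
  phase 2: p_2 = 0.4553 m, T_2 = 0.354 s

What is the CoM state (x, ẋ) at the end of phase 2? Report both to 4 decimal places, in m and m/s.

x = -0.4290, ẋ = -2.9341

phase 1: p=0.2605, T=0.587, ωT=2.102047, cosh=4.152555, sinh=4.030349; start (x,ẋ)=(0.096800, 0.461600) → end (x,ẋ)=(0.100249, -0.445810)
phase 2: p=0.4553, T=0.354, ωT=1.267674, cosh=1.917033, sinh=1.635547; start (x,ẋ)=(0.100249, -0.445810) → end (x,ẋ)=(-0.428959, -2.934129)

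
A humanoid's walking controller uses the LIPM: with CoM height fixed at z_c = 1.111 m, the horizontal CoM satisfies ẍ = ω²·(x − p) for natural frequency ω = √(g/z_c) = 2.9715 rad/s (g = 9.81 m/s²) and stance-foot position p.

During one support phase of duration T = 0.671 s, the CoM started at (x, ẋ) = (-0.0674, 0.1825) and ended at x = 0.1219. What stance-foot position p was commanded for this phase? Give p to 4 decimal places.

p = -0.0557

ωT = 2.9715·0.671 = 1.993877; cosh(ωT) = 3.740057, sinh(ωT) = 3.603890
x(T) = p + (x₀−p)·cosh(ωT) + (ẋ₀/ω)·sinh(ωT) ⇒ p·(1 − cosh) = x(T) − x₀·cosh − (ẋ₀/ω)·sinh
numerator   = 0.1219 − (-0.0674)·3.740057 − (0.1825/2.9715)·3.603890 = 0.152640
denominator = 1 − 3.740057 = -2.740057
p = 0.152640 / -2.740057 = -0.0557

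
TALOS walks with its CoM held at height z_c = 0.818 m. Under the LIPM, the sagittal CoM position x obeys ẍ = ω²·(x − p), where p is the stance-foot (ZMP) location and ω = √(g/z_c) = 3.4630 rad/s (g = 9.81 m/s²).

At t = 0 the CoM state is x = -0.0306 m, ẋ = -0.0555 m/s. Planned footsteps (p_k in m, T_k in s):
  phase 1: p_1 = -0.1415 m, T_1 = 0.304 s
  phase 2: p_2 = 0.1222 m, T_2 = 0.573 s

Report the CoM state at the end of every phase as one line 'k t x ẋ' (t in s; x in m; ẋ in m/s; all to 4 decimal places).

phase 1: p=-0.1415, T=0.304, ωT=1.052752, cosh=1.607251, sinh=1.258275; start (x,ẋ)=(-0.030600, -0.055500) → end (x,ẋ)=(0.016578, 0.394034)
phase 2: p=0.1222, T=0.573, ωT=1.984299, cosh=3.705712, sinh=3.568235; start (x,ẋ)=(0.016578, 0.394034) → end (x,ẋ)=(0.136804, 0.155031)

1 0.3040 0.0166 0.3940
2 0.8770 0.1368 0.1550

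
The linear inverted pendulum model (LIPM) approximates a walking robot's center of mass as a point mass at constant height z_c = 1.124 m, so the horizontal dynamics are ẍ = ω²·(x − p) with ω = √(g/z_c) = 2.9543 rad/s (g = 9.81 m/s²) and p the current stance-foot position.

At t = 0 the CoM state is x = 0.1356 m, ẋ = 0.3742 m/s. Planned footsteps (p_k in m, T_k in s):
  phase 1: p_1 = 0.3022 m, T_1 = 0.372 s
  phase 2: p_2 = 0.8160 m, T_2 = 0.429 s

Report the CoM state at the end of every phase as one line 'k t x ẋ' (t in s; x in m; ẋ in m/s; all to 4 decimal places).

1 0.3720 0.1934 -0.0327
2 0.8010 -0.3953 -3.0700

phase 1: p=0.3022, T=0.372, ωT=1.099000, cosh=1.667183, sinh=1.333979; start (x,ẋ)=(0.135600, 0.374200) → end (x,ẋ)=(0.193413, -0.032706)
phase 2: p=0.8160, T=0.429, ωT=1.267395, cosh=1.916576, sinh=1.635012; start (x,ẋ)=(0.193413, -0.032706) → end (x,ẋ)=(-0.395336, -3.069976)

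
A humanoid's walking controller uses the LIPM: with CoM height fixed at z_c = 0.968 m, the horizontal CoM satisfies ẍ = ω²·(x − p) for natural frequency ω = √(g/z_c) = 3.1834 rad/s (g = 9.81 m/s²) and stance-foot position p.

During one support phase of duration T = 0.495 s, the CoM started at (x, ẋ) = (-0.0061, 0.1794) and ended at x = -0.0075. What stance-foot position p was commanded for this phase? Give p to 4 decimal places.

p = 0.0806

ωT = 3.1834·0.495 = 1.575783; cosh(ωT) = 2.520686, sinh(ωT) = 2.313840
x(T) = p + (x₀−p)·cosh(ωT) + (ẋ₀/ω)·sinh(ωT) ⇒ p·(1 − cosh) = x(T) − x₀·cosh − (ẋ₀/ω)·sinh
numerator   = -0.0075 − (-0.0061)·2.520686 − (0.1794/3.1834)·2.313840 = -0.122520
denominator = 1 − 2.520686 = -1.520686
p = -0.122520 / -1.520686 = 0.0806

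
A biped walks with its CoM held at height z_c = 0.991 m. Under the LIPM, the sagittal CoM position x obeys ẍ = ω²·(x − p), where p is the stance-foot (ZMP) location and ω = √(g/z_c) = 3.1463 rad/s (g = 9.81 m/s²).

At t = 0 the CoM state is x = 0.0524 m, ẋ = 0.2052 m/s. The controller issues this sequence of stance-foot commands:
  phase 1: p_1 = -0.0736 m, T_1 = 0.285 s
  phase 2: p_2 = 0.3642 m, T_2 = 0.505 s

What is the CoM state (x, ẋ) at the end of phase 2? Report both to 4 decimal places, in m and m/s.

x = 0.3979, ẋ = 0.3713

phase 1: p=-0.0736, T=0.285, ωT=0.896695, cosh=1.429702, sinh=1.021787; start (x,ẋ)=(0.052400, 0.205200) → end (x,ẋ)=(0.173183, 0.698446)
phase 2: p=0.3642, T=0.505, ωT=1.588882, cosh=2.551210, sinh=2.347057; start (x,ẋ)=(0.173183, 0.698446) → end (x,ẋ)=(0.397897, 0.371307)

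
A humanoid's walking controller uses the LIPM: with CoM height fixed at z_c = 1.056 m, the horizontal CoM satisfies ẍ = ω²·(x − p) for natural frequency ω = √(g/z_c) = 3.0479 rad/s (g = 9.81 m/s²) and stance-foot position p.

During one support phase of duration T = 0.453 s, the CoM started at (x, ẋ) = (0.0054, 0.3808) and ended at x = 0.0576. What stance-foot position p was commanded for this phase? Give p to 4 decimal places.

ωT = 3.0479·0.453 = 1.380699; cosh(ωT) = 2.114541, sinh(ωT) = 1.863139
x(T) = p + (x₀−p)·cosh(ωT) + (ẋ₀/ω)·sinh(ωT) ⇒ p·(1 − cosh) = x(T) − x₀·cosh − (ẋ₀/ω)·sinh
numerator   = 0.0576 − (0.0054)·2.114541 − (0.3808/3.0479)·1.863139 = -0.186596
denominator = 1 − 2.114541 = -1.114541
p = -0.186596 / -1.114541 = 0.1674

p = 0.1674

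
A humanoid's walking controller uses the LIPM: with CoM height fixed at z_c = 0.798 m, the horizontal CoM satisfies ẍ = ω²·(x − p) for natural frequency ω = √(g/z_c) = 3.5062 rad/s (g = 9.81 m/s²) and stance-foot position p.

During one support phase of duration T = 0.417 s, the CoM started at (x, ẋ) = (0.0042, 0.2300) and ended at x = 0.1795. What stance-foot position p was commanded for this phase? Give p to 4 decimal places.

p = -0.0283

ωT = 3.5062·0.417 = 1.462085; cosh(ωT) = 2.273351, sinh(ωT) = 2.041598
x(T) = p + (x₀−p)·cosh(ωT) + (ẋ₀/ω)·sinh(ωT) ⇒ p·(1 − cosh) = x(T) − x₀·cosh − (ẋ₀/ω)·sinh
numerator   = 0.1795 − (0.0042)·2.273351 − (0.2300/3.5062)·2.041598 = 0.036027
denominator = 1 − 2.273351 = -1.273351
p = 0.036027 / -1.273351 = -0.0283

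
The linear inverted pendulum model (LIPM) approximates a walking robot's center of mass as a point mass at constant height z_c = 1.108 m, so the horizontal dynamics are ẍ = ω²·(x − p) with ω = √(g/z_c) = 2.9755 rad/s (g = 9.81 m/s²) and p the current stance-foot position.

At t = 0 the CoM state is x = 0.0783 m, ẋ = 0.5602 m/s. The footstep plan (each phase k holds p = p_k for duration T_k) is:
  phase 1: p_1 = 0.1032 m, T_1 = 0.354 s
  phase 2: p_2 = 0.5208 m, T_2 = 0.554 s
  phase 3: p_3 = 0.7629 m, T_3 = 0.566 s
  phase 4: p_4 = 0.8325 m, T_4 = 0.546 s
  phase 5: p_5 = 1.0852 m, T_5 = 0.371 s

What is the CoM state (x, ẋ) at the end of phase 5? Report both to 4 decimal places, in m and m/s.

x = 1.0352, ẋ = 0.1262

phase 1: p=0.1032, T=0.354, ωT=1.053327, cosh=1.607975, sinh=1.259199; start (x,ẋ)=(0.078300, 0.560200) → end (x,ẋ)=(0.300232, 0.807494)
phase 2: p=0.5208, T=0.554, ωT=1.648427, cosh=2.695574, sinh=2.503222; start (x,ẋ)=(0.300232, 0.807494) → end (x,ẋ)=(0.605569, 0.533794)
phase 3: p=0.7629, T=0.566, ωT=1.684133, cosh=2.786691, sinh=2.601086; start (x,ẋ)=(0.605569, 0.533794) → end (x,ẋ)=(0.791092, 0.269850)
phase 4: p=0.8325, T=0.546, ωT=1.624623, cosh=2.636745, sinh=2.439759; start (x,ẋ)=(0.791092, 0.269850) → end (x,ẋ)=(0.944582, 0.410928)
phase 5: p=1.0852, T=0.371, ωT=1.103911, cosh=1.673754, sinh=1.342182; start (x,ẋ)=(0.944582, 0.410928) → end (x,ẋ)=(1.035201, 0.126212)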